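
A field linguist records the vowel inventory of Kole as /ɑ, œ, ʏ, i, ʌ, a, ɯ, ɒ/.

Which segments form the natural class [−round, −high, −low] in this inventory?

Checking each segment against [−round], [−high], [−low]: /ʌ/ (mid back unrounded lax vowel) satisfies every feature; every other segment in the inventory fails at least one.

ʌ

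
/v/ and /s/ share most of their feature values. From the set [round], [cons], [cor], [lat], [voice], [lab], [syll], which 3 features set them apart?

/v/ is the voiced labiodental fricative and /s/ is the voiceless alveolar fricative. Both are [−round], [+consonantal], [−lateral], [−syllabic]. /v/ is [+voice] while /s/ is [−voice]; /v/ is [+labial] while /s/ is [−labial]; /v/ is [−coronal] while /s/ is [+coronal], so the distinguishing features are [voice], [labial], [coronal].

[voice], [labial], [coronal]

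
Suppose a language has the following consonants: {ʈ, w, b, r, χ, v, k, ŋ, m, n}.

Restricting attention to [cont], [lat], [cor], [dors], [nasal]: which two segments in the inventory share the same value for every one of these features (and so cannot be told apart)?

Both /w/ and /χ/ are [+continuant], [-lateral], [-coronal], [+dorsal], [-nasal]. Since the list omits [sonorant], [voice], [labial], [round] and [high] — which do distinguish the labial-velar glide from the voiceless uvular fricative — this pair collapses; all other pairs remain distinct.

w, χ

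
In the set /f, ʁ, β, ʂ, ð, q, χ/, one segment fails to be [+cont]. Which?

/q/ is the voiceless uvular stop, which is [−continuant]; the rest — /ʂ, χ, f, ʁ, β, ð/ — are [+continuant].

q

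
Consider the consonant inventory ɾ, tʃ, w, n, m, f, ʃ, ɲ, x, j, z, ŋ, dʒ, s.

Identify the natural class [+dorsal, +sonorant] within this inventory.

The [+dorsal] segments are /w, ɲ, x, j, ŋ/.
Intersecting with [+sonorant] leaves /w, ɲ, j, ŋ/.

w, ɲ, j, ŋ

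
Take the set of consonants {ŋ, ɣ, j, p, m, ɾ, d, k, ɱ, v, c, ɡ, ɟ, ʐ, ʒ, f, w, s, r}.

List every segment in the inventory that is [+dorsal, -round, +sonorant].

Checking each segment against [+dorsal], [-round], [+sonorant]: /ŋ/ (velar nasal), /j/ (palatal glide) satisfy every feature; every other segment in the inventory fails at least one.

ŋ, j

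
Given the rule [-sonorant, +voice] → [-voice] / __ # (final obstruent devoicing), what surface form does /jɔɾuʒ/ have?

/ʒ/ satisfies [-sonorant, +voice] and sits in __ #. The [-voice] counterpart of the voiced postalveolar fricative is /ʃ/. Other segments in /jɔɾuʒ/ either fail the structural description or are not in the environment, so the surface form is [jɔɾuʃ].

[jɔɾuʃ]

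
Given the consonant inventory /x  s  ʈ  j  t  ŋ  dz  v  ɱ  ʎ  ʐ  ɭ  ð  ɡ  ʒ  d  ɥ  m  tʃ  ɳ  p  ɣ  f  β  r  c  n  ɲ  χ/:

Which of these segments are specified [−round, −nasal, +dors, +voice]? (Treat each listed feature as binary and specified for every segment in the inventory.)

First, the [−round] segments are /x, s, ʈ, j, t, ŋ, dz, v, ɱ, ʎ, ʐ, ɭ, ð, ɡ, ʒ, d, m, tʃ, ɳ, p, ɣ, f, β, r, c, n, ɲ, χ/.
Then [−nasal] gives /x, s, ʈ, j, t, dz, v, ʎ, ʐ, ɭ, ð, ɡ, ʒ, d, tʃ, p, ɣ, f, β, r, c, χ/.
Then [+dorsal] gives /x, j, ʎ, ɡ, ɣ, c, χ/.
Then [+voice] leaves /j, ʎ, ɡ, ɣ/.

j, ʎ, ɡ, ɣ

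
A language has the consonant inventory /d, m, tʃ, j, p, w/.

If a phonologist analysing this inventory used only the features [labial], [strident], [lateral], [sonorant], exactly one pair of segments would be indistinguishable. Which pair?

w, m

/w/ (labial-velar glide) and /m/ (bilabial nasal) are both [+labial], [-strident], [-lateral], [+sonorant], so none of the listed features separates them. (They do differ in [nasal], [continuant], [round] and [dorsal], which are not among the given features.) Every other pair in the inventory differs on at least one listed feature.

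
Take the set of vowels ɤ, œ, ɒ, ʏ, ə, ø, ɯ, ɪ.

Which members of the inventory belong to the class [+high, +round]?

ʏ

The [+high] segments are /ʏ, ɯ, ɪ/.
Then [+round] leaves /ʏ/.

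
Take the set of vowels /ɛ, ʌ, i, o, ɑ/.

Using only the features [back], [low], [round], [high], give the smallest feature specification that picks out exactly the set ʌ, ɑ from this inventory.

The class [+back], [-round] has exactly /ʌ, ɑ/ as its extension in this inventory. No smaller conjunction from the listed features achieves this: [-round] alone would also admit /ɛ, i/; [+back] alone would also admit /o/; and checking the remaining single features turns up none with this extension.

[+back, -round]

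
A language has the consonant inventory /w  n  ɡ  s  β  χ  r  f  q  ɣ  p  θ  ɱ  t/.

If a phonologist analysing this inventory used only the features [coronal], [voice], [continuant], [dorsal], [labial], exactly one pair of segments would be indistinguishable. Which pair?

Both /θ/ and /s/ are [+coronal], [−voice], [+continuant], [−dorsal], [−labial]. Since the list omits [strident] and [distributed] — which do distinguish the voiceless dental fricative from the voiceless alveolar fricative — this pair collapses; all other pairs remain distinct.

θ, s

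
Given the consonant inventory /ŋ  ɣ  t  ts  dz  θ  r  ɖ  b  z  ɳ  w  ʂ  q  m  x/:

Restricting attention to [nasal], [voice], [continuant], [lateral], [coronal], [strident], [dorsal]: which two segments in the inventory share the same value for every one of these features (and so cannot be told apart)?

ɣ, w

Both /ɣ/ and /w/ are [-nasal], [+voice], [+continuant], [-lateral], [-coronal], [-strident], [+dorsal]. Since the list omits [sonorant], [labial] and [round] — which do distinguish the voiced velar fricative from the labial-velar glide — this pair collapses; all other pairs remain distinct.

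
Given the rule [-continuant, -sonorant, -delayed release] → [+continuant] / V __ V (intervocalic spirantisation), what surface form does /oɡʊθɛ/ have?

/ɡ/ satisfies [-continuant, -sonorant, -delayed release] and sits in V __ V. The [+continuant] counterpart of the voiced velar stop is /ɣ/. Other segments in /oɡʊθɛ/ either fail the structural description or are not in the environment, so the surface form is [oɣʊθɛ].

[oɣʊθɛ]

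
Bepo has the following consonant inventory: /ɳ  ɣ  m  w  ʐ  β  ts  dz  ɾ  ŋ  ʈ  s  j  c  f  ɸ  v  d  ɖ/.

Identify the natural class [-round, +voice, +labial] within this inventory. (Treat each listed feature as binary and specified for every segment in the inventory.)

m, β, v

Among the inventory, the [-round] segments are /ɳ, ɣ, m, ʐ, β, ts, dz, ɾ, ŋ, ʈ, s, j, c, f, ɸ, v, d, ɖ/.
Then [+voice] gives /ɳ, ɣ, m, ʐ, β, dz, ɾ, ŋ, j, v, d, ɖ/.
Within that set, [+labial] leaves /m, β, v/.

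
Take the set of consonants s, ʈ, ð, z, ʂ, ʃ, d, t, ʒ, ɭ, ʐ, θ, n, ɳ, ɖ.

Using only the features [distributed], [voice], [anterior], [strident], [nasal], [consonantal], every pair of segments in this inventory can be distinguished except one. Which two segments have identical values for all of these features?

ɭ, ɖ

Both /ɭ/ and /ɖ/ are [-distributed], [+voice], [-anterior], [-strident], [-nasal], [+consonantal]. Since the list omits [sonorant] and [lateral] — which do distinguish the retroflex lateral approximant from the voiced retroflex stop — this pair collapses; all other pairs remain distinct.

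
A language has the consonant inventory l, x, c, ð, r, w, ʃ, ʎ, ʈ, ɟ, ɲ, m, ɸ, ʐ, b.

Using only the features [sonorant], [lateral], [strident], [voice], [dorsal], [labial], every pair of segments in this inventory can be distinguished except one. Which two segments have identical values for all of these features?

x, c

On the given features, /x/ and /c/ have an identical profile: [-sonorant], [-lateral], [-strident], [-voice], [+dorsal], [-labial]. No other two segments in the inventory coincide on all 6 features. (They do differ in [continuant] and [back], which are not among the given features.)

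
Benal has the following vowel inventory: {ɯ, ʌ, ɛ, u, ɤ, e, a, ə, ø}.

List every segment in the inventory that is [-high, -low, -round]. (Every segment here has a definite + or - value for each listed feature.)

Checking each segment against [-high], [-low], [-round]: /ʌ/ (mid back unrounded lax vowel), /ɛ/ (mid front unrounded lax vowel), /ɤ/ (mid back unrounded tense vowel), /e/ (mid front unrounded tense vowel), /ə/ (mid central vowel (schwa)) satisfy every feature; every other segment in the inventory fails at least one.

ʌ, ɛ, ɤ, e, ə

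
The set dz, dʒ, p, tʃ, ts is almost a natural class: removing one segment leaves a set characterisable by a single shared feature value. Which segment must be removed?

[delayed release] (equivalently [strident], [labial], [coronal]) groups all but one: /dʒ, dz, ts, tʃ/ share [+delayed release] while /p/ (voiceless bilabial stop) alone is [−delayed release]. Removing any other segment would not leave a single-feature class that excludes it.

p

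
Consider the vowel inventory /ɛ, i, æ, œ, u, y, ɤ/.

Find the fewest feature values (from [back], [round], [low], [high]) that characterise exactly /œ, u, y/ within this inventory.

/œ, u, y/ are exactly the [+round] segments in the inventory, so a single feature suffices.

[+round]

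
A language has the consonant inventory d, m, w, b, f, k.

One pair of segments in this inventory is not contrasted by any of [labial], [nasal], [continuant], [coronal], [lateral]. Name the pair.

w, f

Both /w/ and /f/ are [+labial], [−nasal], [+continuant], [−coronal], [−lateral]. Since the list omits [sonorant], [voice], [round] and [dorsal] — which do distinguish the labial-velar glide from the voiceless labiodental fricative — this pair collapses; all other pairs remain distinct.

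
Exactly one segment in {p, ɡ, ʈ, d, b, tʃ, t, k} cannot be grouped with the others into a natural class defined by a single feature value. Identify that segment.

tʃ

The remaining segments after removing /tʃ/ share [−delayed release]; /tʃ/ (voiceless postalveolar affricate) is [+delayed release]. For every other candidate removal, the leftover set fails to share any single feature value that the removed segment lacks.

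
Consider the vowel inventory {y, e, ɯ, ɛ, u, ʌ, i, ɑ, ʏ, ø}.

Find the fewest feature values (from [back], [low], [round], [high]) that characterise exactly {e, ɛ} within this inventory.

/e, ɛ/ are all [-high], [-back], [-round], and no other segment in the inventory matches all three values. Dropping any one of them over-generates: [-back, -round] alone would also admit /i/; [-high, -round] alone would also admit /ʌ, ɑ/; [-high, -back] alone would also admit /ø/. No other combination of two listed features picks out exactly this set either, so fewer than three features will not do.

[-high, -back, -round]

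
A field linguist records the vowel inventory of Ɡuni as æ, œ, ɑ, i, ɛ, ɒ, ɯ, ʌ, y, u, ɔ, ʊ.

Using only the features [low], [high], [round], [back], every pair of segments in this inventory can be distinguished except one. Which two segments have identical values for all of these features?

/u/ (high back rounded tense vowel) and /ʊ/ (high back rounded lax vowel) are both [-low], [+high], [+round], [+back], so none of the listed features separates them. (They do differ in [tense], which is not among the given features.) Every other pair in the inventory differs on at least one listed feature.

u, ʊ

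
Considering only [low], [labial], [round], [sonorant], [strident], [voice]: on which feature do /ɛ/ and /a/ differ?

[low]

/ɛ/ (mid front unrounded lax vowel) and /a/ (low unrounded vowel) agree on [−labial], [−round], [+sonorant], [−strident], [+voice]. They differ on [low] (/ɛ/ [−], /a/ [+]).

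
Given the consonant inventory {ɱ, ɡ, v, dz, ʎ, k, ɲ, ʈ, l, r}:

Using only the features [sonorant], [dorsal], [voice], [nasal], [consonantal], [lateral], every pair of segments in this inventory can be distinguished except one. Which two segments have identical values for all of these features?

v, dz

Both /v/ and /dz/ are [-sonorant], [-dorsal], [+voice], [-nasal], [+consonantal], [-lateral]. Since the list omits [continuant], [labial] and [coronal] — which do distinguish the voiced labiodental fricative from the voiced alveolar affricate — this pair collapses; all other pairs remain distinct.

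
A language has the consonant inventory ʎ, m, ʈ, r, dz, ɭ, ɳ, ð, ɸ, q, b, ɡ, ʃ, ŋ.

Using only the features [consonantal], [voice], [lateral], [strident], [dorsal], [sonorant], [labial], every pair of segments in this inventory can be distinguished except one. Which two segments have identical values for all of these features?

r, ɳ

On the given features, /r/ and /ɳ/ have an identical profile: [+consonantal], [+voice], [−lateral], [−strident], [−dorsal], [+sonorant], [−labial]. No other two segments in the inventory coincide on all 7 features. (They do differ in [nasal], [continuant] and [anterior], which are not among the given features.)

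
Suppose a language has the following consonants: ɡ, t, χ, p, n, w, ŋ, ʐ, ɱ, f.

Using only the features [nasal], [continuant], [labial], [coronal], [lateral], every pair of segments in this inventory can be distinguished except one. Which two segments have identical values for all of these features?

Both /f/ and /w/ are [-nasal], [+continuant], [+labial], [-coronal], [-lateral]. Since the list omits [sonorant], [voice], [round] and [dorsal] — which do distinguish the voiceless labiodental fricative from the labial-velar glide — this pair collapses; all other pairs remain distinct.

f, w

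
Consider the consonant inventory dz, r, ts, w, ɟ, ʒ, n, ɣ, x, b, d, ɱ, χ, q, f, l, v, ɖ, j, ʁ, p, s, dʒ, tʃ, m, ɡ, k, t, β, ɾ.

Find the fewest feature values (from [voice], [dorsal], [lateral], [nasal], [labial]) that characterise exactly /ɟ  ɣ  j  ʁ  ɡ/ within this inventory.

The class [+voice], [−labial], [+dorsal] has exactly /ɟ, ɣ, j, ʁ, ɡ/ as its extension in this inventory. No smaller conjunction from the listed features achieves this: [−labial, +dorsal] alone would also admit /x, χ, q, k/; [+voice, +dorsal] alone would also admit /w/; [+voice, −labial] alone would also admit /dz, r, ʒ, n, …/; and checking the remaining two-feature bundles turns up none with this extension.

[+voice, −labial, +dorsal]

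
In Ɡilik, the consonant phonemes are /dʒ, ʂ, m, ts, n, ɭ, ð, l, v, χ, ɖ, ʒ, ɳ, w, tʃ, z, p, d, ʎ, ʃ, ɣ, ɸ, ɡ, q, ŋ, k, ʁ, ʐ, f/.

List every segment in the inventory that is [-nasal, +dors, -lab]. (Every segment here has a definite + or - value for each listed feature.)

χ, ʎ, ɣ, ɡ, q, k, ʁ

Checking each segment against [-nasal], [+dorsal], [-labial]: /χ/ (voiceless uvular fricative), /ʎ/ (palatal lateral approximant), /ɣ/ (voiced velar fricative), /ɡ/ (voiced velar stop), /q/ (voiceless uvular stop), /k/ (voiceless velar stop), among others, satisfy every feature; every other segment in the inventory fails at least one.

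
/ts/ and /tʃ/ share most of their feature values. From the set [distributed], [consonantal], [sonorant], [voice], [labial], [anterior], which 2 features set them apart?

/ts/ (voiceless alveolar affricate) and /tʃ/ (voiceless postalveolar affricate) agree on [+consonantal], [-sonorant], [-voice], [-labial]. They differ on [anterior] (/ts/ [+], /tʃ/ [-]), [distributed] (/ts/ [-], /tʃ/ [+]).

[anterior], [distributed]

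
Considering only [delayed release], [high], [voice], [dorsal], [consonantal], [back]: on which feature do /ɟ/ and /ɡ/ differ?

[back]

The two segments share [−delayed release], [+high], [+voice], [+dorsal], [+consonantal]. The only feature from the list on which they differ: /ɟ/ is [−back] while /ɡ/ is [+back].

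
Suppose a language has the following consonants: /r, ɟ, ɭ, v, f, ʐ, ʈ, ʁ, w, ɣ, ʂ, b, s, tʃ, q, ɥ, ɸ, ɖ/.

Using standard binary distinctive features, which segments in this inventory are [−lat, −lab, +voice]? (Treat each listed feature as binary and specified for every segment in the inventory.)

The [−lateral] segments are /r, ɟ, v, f, ʐ, ʈ, ʁ, w, ɣ, ʂ, b, s, tʃ, q, ɥ, ɸ, ɖ/.
Then [−labial] gives /r, ɟ, ʐ, ʈ, ʁ, ɣ, ʂ, s, tʃ, q, ɖ/.
Then [+voice] leaves /r, ɟ, ʐ, ʁ, ɣ, ɖ/.

r, ɟ, ʐ, ʁ, ɣ, ɖ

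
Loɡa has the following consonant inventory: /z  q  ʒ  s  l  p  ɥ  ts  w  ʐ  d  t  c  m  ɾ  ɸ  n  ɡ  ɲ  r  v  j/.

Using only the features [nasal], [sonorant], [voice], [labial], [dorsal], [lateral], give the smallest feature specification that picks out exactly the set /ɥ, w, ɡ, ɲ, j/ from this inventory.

Every target segment is [+voice], [+dorsal]; each remaining inventory member fails at least one of these. Each conjunct is needed — [+dorsal] alone would also admit /q, c/; [+voice] alone would also admit /z, ʒ, l, ʐ, …/ — and no other single listed feature has exactly this extension, so two is the minimum.

[+voice, +dorsal]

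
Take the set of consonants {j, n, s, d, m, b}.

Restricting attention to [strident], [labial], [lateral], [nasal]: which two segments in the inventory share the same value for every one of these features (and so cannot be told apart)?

/j/ (palatal glide) and /d/ (voiced alveolar stop) are both [−strident], [−labial], [−lateral], [−nasal], so none of the listed features separates them. (They do differ in [sonorant], [continuant] and [dorsal], which are not among the given features.) Every other pair in the inventory differs on at least one listed feature.

j, d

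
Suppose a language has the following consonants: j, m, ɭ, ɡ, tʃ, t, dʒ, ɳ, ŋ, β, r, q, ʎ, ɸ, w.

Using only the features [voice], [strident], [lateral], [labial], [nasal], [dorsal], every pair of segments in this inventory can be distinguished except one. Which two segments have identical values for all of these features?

On the given features, /j/ and /ɡ/ have an identical profile: [+voice], [−strident], [−lateral], [−labial], [−nasal], [+dorsal]. No other two segments in the inventory coincide on all 6 features. (They do differ in [sonorant], [continuant] and [back], which are not among the given features.)

j, ɡ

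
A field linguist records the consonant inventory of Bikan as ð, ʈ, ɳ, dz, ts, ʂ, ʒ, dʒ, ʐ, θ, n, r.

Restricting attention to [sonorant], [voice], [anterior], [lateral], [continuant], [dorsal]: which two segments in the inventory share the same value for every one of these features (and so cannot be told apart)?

ʒ, ʐ

Both /ʒ/ and /ʐ/ are [-sonorant], [+voice], [-anterior], [-lateral], [+continuant], [-dorsal]. Since the list omits [distributed] — which does distinguish the voiced postalveolar fricative from the voiced retroflex fricative — this pair collapses; all other pairs remain distinct.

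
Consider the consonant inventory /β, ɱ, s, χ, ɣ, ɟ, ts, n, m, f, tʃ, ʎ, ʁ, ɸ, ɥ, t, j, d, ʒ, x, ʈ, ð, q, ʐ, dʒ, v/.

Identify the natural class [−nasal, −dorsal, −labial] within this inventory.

The [−nasal] segments are /β, s, χ, ɣ, ɟ, ts, f, tʃ, ʎ, ʁ, ɸ, ɥ, t, j, d, ʒ, x, ʈ, ð, q, ʐ, dʒ, v/.
Intersecting with [−dorsal] gives /β, s, ts, f, tʃ, ɸ, t, d, ʒ, ʈ, ð, ʐ, dʒ, v/.
Within that set, [−labial] leaves /s, ts, tʃ, t, d, ʒ, ʈ, ð, ʐ, dʒ/.

s, ts, tʃ, t, d, ʒ, ʈ, ð, ʐ, dʒ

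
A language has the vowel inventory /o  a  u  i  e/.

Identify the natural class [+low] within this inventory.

The feature [low] marks segments produced with the tongue body lowered. In this inventory /a/ has that property, so it is [+low]; /o, u, i, e/ are [−low].

a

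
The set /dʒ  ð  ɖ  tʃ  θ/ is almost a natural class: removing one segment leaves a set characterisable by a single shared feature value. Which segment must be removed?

ɖ

The remaining segments after removing /ɖ/ share [+distributed]; /ɖ/ (voiced retroflex stop) is [−distributed]. For every other candidate removal, the leftover set fails to share any single feature value that the removed segment lacks.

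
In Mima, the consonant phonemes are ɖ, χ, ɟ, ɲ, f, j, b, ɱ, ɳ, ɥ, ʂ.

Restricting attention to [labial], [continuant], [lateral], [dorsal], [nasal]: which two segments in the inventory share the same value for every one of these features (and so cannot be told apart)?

Both /χ/ and /j/ are [−labial], [+continuant], [−lateral], [+dorsal], [−nasal]. Since the list omits [sonorant], [voice], [high] and [back] — which do distinguish the voiceless uvular fricative from the palatal glide — this pair collapses; all other pairs remain distinct.

χ, j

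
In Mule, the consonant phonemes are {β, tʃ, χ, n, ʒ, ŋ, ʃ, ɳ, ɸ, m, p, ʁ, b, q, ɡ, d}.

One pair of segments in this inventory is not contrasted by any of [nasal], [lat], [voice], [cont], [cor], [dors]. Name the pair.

/n/ (alveolar nasal) and /ɳ/ (retroflex nasal) are both [+nasal], [−lateral], [+voice], [−continuant], [+coronal], [−dorsal], so none of the listed features separates them. (They do differ in [anterior], which is not among the given features.) Every other pair in the inventory differs on at least one listed feature.

n, ɳ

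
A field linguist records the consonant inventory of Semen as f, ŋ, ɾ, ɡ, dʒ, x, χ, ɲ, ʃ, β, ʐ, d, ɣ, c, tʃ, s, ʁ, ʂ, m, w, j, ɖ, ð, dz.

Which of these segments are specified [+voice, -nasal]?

Checking each segment against [+voice], [-nasal]: /ɾ/ (alveolar tap), /ɡ/ (voiced velar stop), /dʒ/ (voiced postalveolar affricate), /β/ (voiced bilabial fricative), /ʐ/ (voiced retroflex fricative), /d/ (voiced alveolar stop), among others, satisfy every feature; every other segment in the inventory fails at least one.

ɾ, ɡ, dʒ, β, ʐ, d, ɣ, ʁ, w, j, ɖ, ð, dz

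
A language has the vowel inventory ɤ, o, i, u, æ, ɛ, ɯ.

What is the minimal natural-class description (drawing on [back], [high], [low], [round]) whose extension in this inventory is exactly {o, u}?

[+round]

The target set is precisely the extension of [+round] in this inventory.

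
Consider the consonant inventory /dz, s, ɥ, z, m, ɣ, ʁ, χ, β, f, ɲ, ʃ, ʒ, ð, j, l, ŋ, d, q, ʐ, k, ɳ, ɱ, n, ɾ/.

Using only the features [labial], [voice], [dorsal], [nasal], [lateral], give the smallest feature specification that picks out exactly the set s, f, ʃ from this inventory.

Every target segment is [-voice], [-dorsal]; each remaining inventory member fails at least one of these. Each conjunct is needed — [-dorsal] alone would also admit /dz, z, m, β, …/; [-voice] alone would also admit /χ, q, k/ — and no other single listed feature has exactly this extension, so two is the minimum.

[-voice, -dorsal]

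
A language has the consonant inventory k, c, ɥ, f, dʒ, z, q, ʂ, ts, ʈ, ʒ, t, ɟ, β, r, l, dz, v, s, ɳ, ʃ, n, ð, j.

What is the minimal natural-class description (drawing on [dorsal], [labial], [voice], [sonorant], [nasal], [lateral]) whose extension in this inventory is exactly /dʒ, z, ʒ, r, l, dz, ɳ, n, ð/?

[+voice, -labial, -dorsal]

Every target segment is [+voice], [-labial], [-dorsal]; each remaining inventory member fails at least one of these. Each conjunct is needed — [-labial, -dorsal] alone would also admit /ʂ, ts, ʈ, t, …/; [+voice, -dorsal] alone would also admit /β, v/; [+voice, -labial] alone would also admit /ɟ, j/ — and no other combination of two listed features has exactly this extension, so three is the minimum.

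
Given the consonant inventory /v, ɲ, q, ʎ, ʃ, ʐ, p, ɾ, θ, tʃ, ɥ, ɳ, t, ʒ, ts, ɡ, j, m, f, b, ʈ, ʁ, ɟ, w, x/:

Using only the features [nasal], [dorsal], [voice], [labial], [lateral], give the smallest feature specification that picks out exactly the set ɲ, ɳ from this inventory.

[+nasal, -labial]

/ɲ, ɳ/ are all [+nasal], [-labial], and no other segment in the inventory matches both values. Dropping any one of them over-generates: [-labial] alone would also admit /q, ʎ, ʃ, ʐ, …/; [+nasal] alone would also admit /m/. No other single listed feature picks out exactly this set either, so fewer than two features will not do.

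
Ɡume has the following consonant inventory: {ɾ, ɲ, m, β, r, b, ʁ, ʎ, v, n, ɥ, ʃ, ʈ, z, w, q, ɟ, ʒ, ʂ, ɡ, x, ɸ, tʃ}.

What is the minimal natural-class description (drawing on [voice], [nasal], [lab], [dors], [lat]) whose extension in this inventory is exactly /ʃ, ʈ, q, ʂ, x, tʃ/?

[-voice, -lab]

/ʃ, ʈ, q, ʂ, x, tʃ/ are all [-voice], [-labial], and no other segment in the inventory matches both values. Dropping any one of them over-generates: [-labial] alone would also admit /ɾ, ɲ, r, ʁ, …/; [-voice] alone would also admit /ɸ/. No other single listed feature picks out exactly this set either, so fewer than two features will not do.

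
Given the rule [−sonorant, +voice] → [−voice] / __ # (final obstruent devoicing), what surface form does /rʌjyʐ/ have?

/ʐ/ satisfies [−sonorant, +voice] and sits in __ #. The [−voice] counterpart of the voiced retroflex fricative is /ʂ/. Other segments in /rʌjyʐ/ either fail the structural description or are not in the environment, so the surface form is [rʌjyʂ].

[rʌjyʂ]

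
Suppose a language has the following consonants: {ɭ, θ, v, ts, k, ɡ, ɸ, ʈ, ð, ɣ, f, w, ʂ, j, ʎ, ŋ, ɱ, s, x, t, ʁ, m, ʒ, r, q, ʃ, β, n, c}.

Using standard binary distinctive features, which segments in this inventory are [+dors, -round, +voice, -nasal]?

ɡ, ɣ, j, ʎ, ʁ

First, the [+dorsal] segments are /k, ɡ, ɣ, w, j, ʎ, ŋ, x, ʁ, q, c/.
Then [-round] gives /k, ɡ, ɣ, j, ʎ, ŋ, x, ʁ, q, c/.
Within that set, [+voice] gives /ɡ, ɣ, j, ʎ, ŋ, ʁ/.
Intersecting with [-nasal] leaves /ɡ, ɣ, j, ʎ, ʁ/.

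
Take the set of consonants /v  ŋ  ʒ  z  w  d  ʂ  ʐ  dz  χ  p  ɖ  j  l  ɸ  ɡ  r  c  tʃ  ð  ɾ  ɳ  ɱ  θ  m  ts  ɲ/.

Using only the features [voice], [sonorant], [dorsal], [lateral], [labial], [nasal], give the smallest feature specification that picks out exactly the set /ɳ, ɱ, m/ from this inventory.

Every target segment is [+nasal], [-dorsal]; each remaining inventory member fails at least one of these. Each conjunct is needed — [-dorsal] alone would also admit /v, ʒ, z, d, …/; [+nasal] alone would also admit /ŋ, ɲ/ — and no other single listed feature has exactly this extension, so two is the minimum.

[+nasal, -dorsal]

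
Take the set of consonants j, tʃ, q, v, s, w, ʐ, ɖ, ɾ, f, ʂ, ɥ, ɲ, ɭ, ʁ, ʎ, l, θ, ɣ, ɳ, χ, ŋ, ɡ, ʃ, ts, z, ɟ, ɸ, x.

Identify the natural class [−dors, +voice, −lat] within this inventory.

v, ʐ, ɖ, ɾ, ɳ, z

Eliminate segments failing any feature: /j, q, w, ɥ, ɲ, ʁ, ʎ, ɣ, χ, ŋ, ɡ, ɟ, x/ are [+dorsal]; /tʃ, s, f, ʂ, θ, ʃ, ts, ɸ/ are [−voice]; /ɭ, l/ are [+lateral]. The remaining /v, ʐ, ɖ, ɾ, ɳ, z/ satisfy [−dorsal], [+voice], [−lateral].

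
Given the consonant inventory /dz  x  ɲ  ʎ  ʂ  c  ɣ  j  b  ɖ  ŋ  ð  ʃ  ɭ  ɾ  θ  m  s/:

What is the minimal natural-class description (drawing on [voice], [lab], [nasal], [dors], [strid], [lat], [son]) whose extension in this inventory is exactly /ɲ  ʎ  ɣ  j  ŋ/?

[+voice, +dors]

Every target segment is [+voice], [+dorsal]; each remaining inventory member fails at least one of these. Each conjunct is needed — [+dorsal] alone would also admit /x, c/; [+voice] alone would also admit /dz, b, ɖ, ð, …/ — and no other single listed feature has exactly this extension, so two is the minimum.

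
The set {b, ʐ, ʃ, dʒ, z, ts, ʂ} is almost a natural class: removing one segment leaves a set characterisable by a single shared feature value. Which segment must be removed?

b

The remaining segments after removing /b/ share [+strident]; /b/ (voiced bilabial stop) is [−strident]. For every other candidate removal, the leftover set fails to share any single feature value that the removed segment lacks.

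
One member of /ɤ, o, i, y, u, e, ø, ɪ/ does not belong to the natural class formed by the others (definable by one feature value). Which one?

ɪ

[tense] groups all but one: /ø, o, e, y, i, u, ɤ/ share [+tense] while /ɪ/ (high front unrounded lax vowel) alone is [−tense]. Removing any other segment would not leave a single-feature class that excludes it.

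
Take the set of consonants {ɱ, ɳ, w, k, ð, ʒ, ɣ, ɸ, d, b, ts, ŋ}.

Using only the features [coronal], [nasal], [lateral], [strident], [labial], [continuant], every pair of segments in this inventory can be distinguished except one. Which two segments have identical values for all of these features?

w, ɸ

/w/ (labial-velar glide) and /ɸ/ (voiceless bilabial fricative) are both [−coronal], [−nasal], [−lateral], [−strident], [+labial], [+continuant], so none of the listed features separates them. (They do differ in [sonorant], [voice], [round] and [dorsal], which are not among the given features.) Every other pair in the inventory differs on at least one listed feature.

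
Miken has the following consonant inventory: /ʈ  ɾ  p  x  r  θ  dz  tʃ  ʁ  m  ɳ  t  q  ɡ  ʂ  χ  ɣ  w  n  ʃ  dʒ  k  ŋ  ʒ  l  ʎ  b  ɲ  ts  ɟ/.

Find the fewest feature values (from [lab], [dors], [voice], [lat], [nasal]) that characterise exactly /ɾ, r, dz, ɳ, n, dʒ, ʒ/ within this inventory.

Every target segment is [+voice], [-lateral], [-labial], [-dorsal]; each remaining inventory member fails at least one of these. Each conjunct is needed — [-lateral, -labial, -dorsal] alone would also admit /ʈ, θ, tʃ, t, …/; [+voice, -labial, -dorsal] alone would also admit /l/; [+voice, -lateral, -dorsal] alone would also admit /m, b/; [+voice, -lateral, -labial] alone would also admit /ʁ, ɡ, ɣ, ŋ, …/ — and no other combination of three listed features has exactly this extension, so four is the minimum.

[+voice, -lat, -lab, -dors]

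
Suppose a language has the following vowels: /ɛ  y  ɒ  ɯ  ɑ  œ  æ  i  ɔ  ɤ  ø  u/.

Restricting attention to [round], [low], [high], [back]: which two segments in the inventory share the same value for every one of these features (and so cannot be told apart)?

œ, ø

On the given features, /œ/ and /ø/ have an identical profile: [+round], [-low], [-high], [-back]. No other two segments in the inventory coincide on all 4 features. (They do differ in [tense], which is not among the given features.)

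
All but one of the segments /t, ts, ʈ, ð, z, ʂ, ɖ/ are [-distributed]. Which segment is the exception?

/ʈ, z, ts, ɖ, ʂ, t/ are all [-distributed]; /ð/ (voiced dental fricative) is [+distributed].

ð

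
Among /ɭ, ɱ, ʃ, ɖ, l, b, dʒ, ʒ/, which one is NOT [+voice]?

ʃ

/ʃ/ is the voiceless postalveolar fricative, which is [−voice]; the rest — /ɖ, b, ɭ, l, ʒ, ɱ, dʒ/ — are [+voice].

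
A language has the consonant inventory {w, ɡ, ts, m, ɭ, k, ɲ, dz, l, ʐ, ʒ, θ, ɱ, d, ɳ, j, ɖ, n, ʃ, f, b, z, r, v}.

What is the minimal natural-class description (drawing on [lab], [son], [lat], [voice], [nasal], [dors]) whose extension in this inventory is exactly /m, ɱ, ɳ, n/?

[+nasal, -dors]

/m, ɱ, ɳ, n/ are all [+nasal], [-dorsal], and no other segment in the inventory matches both values. Dropping any one of them over-generates: [-dorsal] alone would also admit /ts, ɭ, dz, l, …/; [+nasal] alone would also admit /ɲ/. No other single listed feature picks out exactly this set either, so fewer than two features will not do.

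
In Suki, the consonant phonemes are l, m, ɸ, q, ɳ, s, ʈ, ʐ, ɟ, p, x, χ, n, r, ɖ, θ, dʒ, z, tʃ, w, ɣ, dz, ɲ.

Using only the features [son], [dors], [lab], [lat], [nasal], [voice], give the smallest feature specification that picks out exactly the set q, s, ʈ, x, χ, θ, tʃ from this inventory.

[-voice, -lab]

Every target segment is [-voice], [-labial]; each remaining inventory member fails at least one of these. Each conjunct is needed — [-labial] alone would also admit /l, ɳ, ʐ, ɟ, …/; [-voice] alone would also admit /ɸ, p/ — and no other single listed feature has exactly this extension, so two is the minimum.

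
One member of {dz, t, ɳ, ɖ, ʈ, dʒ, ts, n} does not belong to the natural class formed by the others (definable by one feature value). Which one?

/t, ts, n, dz, ʈ, ɳ, ɖ/ are all [−distributed], but /dʒ/ (voiced postalveolar affricate) is [+distributed]. No other single segment can be removed to leave a set sharing one feature value that the removed segment lacks, so /dʒ/ is the odd one out.

dʒ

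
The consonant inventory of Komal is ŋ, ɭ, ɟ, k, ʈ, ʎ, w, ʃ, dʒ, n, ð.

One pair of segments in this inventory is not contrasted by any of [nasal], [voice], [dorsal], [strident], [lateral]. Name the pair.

w, ɟ

Both /w/ and /ɟ/ are [−nasal], [+voice], [+dorsal], [−strident], [−lateral]. Since the list omits [sonorant], [continuant], [labial], [round] and [back] — which do distinguish the labial-velar glide from the voiced palatal stop — this pair collapses; all other pairs remain distinct.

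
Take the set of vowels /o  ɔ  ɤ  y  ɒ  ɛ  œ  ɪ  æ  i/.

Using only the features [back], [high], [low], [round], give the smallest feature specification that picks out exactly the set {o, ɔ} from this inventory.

/o, ɔ/ are all [-low], [+back], [+round], and no other segment in the inventory matches all three values. Dropping any one of them over-generates: [+back, +round] alone would also admit /ɒ/; [-low, +round] alone would also admit /y, œ/; [-low, +back] alone would also admit /ɤ/. No other combination of two listed features picks out exactly this set either, so fewer than three features will not do.

[-low, +back, +round]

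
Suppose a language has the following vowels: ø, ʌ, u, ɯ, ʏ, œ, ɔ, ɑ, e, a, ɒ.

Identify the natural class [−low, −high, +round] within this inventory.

ø, œ, ɔ

Checking each segment against [−low], [−high], [+round]: /ø/ (mid front rounded tense vowel), /œ/ (mid front rounded lax vowel), /ɔ/ (mid back rounded lax vowel) satisfy every feature; every other segment in the inventory fails at least one.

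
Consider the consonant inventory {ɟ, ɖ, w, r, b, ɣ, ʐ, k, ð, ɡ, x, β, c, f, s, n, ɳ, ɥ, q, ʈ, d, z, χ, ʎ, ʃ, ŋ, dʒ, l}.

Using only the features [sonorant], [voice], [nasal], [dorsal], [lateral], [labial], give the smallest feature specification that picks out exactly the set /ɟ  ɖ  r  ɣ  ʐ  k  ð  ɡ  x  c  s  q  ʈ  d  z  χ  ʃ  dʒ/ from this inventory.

[-nasal, -lateral, -labial]

The class [-nasal], [-lateral], [-labial] has exactly /ɟ, ɖ, r, ɣ, ʐ, k, ð, ɡ, x, c, s, q, ʈ, d, z, χ, ʃ, dʒ/ as its extension in this inventory. No smaller conjunction from the listed features achieves this: [-lateral, -labial] alone would also admit /n, ɳ, ŋ/; [-nasal, -labial] alone would also admit /ʎ, l/; [-nasal, -lateral] alone would also admit /w, b, β, f, …/; and checking the remaining two-feature bundles turns up none with this extension.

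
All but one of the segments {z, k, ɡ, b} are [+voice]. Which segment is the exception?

k

Every segment except /k/ is [+voice]. /k/ (voiceless velar stop) is [−voice], so it is the exception.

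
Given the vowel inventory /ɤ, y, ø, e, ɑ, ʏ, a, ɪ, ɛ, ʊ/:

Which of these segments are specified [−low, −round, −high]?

ɤ, e, ɛ

Checking each segment against [−low], [−round], [−high]: /ɤ/ (mid back unrounded tense vowel), /e/ (mid front unrounded tense vowel), /ɛ/ (mid front unrounded lax vowel) satisfy every feature; every other segment in the inventory fails at least one.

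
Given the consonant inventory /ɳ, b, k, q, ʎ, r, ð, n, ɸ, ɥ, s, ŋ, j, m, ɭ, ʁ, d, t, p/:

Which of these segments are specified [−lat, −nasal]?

b, k, q, r, ð, ɸ, ɥ, s, j, ʁ, d, t, p

The [−lateral] segments are /ɳ, b, k, q, r, ð, n, ɸ, ɥ, s, ŋ, j, m, ʁ, d, t, p/.
Of those, [−nasal] leaves /b, k, q, r, ð, ɸ, ɥ, s, j, ʁ, d, t, p/.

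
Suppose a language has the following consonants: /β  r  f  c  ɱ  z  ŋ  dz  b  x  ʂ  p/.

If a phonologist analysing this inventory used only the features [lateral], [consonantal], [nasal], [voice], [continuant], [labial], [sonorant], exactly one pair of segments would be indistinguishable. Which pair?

ʂ, x

On the given features, /ʂ/ and /x/ have an identical profile: [−lateral], [+consonantal], [−nasal], [−voice], [+continuant], [−labial], [−sonorant]. No other two segments in the inventory coincide on all 7 features. (They do differ in [strident], [coronal] and [dorsal], which are not among the given features.)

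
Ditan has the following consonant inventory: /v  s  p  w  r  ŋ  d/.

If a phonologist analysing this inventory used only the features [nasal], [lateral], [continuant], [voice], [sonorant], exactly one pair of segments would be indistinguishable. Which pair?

Both /r/ and /w/ are [−nasal], [−lateral], [+continuant], [+voice], [+sonorant]. Since the list omits [labial], [round], [coronal] and [dorsal] — which do distinguish the alveolar trill from the labial-velar glide — this pair collapses; all other pairs remain distinct.

r, w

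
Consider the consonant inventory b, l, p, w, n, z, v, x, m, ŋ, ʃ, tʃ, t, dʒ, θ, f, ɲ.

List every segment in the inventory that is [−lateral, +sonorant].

The [−lateral] segments are /b, p, w, n, z, v, x, m, ŋ, ʃ, tʃ, t, dʒ, θ, f, ɲ/.
Of those, [+sonorant] leaves /w, n, m, ŋ, ɲ/.

w, n, m, ŋ, ɲ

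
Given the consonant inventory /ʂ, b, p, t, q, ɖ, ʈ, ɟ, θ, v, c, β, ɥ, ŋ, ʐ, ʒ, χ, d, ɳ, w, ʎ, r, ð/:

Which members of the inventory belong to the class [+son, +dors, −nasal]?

ɥ, w, ʎ

Checking each segment against [+sonorant], [+dorsal], [−nasal]: /ɥ/ (labial-palatal glide), /w/ (labial-velar glide), /ʎ/ (palatal lateral approximant) satisfy every feature; every other segment in the inventory fails at least one.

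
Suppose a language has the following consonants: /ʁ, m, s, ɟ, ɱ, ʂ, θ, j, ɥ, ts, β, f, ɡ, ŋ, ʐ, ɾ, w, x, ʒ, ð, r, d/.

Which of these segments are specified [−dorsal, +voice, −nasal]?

Among the inventory, the [−dorsal] segments are /m, s, ɱ, ʂ, θ, ts, β, f, ʐ, ɾ, ʒ, ð, r, d/.
Among these, [+voice] gives /m, ɱ, β, ʐ, ɾ, ʒ, ð, r, d/.
Intersecting with [−nasal] leaves /β, ʐ, ɾ, ʒ, ð, r, d/.

β, ʐ, ɾ, ʒ, ð, r, d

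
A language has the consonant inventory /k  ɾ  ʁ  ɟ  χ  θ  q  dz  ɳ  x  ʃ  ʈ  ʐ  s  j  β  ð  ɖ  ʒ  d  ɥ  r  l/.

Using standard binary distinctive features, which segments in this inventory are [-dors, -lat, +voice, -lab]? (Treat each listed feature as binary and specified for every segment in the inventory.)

ɾ, dz, ɳ, ʐ, ð, ɖ, ʒ, d, r

Checking each segment against [-dorsal], [-lateral], [+voice], [-labial]: /ɾ/ (alveolar tap), /dz/ (voiced alveolar affricate), /ɳ/ (retroflex nasal), /ʐ/ (voiced retroflex fricative), /ð/ (voiced dental fricative), /ɖ/ (voiced retroflex stop), among others, satisfy every feature; every other segment in the inventory fails at least one.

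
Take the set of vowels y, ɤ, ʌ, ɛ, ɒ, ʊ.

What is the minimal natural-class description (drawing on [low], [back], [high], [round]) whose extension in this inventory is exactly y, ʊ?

[+high]

Every target segment is [+high] and no other inventory member is, so one feature is enough.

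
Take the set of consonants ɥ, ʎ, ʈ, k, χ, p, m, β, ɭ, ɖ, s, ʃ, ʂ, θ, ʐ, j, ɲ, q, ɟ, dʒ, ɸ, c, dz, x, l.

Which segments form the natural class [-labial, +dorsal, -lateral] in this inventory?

k, χ, j, ɲ, q, ɟ, c, x

Eliminate segments failing any feature: /ɥ, p, m, β, ɸ/ are [+labial]; /ʎ/ is [+lateral]; /ʈ, ɭ, ɖ, s, ʃ, ʂ, θ, ʐ, dʒ, dz, l/ are [-dorsal]. The remaining /k, χ, j, ɲ, q, ɟ, c, x/ satisfy [-labial], [+dorsal], [-lateral].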